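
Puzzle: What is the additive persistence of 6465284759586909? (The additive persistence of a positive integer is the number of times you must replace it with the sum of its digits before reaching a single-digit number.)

3

6465284759586909 → 93 → 12 → 3 (3 steps)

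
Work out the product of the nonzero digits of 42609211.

4×2×6×9×2×1×1 = 864

864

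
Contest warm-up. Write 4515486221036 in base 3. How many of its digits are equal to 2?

4515486221036 in base 3 is 120222200020222221221201202.
The digit 2 appears 16 times.

16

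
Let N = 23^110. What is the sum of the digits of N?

709

23^110 = 616682979366874950583296254084412384010615896106334718624545772914710387572339321719235468002776585157454831991842428439789072471181992007347988737649
Sum of its 150 digits: 709.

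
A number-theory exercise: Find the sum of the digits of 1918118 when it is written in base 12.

1918118 in base 12 is 786032.
Digit sum: 7+8+6+0+3+2 = 26.

26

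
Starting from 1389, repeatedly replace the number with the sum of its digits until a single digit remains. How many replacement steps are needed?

2

1389 → 21 → 3 (2 steps)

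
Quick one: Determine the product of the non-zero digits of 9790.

9×7×9 = 567

567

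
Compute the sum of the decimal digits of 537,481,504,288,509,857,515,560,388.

130

5+3+7+4+8+1+5+0+4+2+8+8+5+0+9+8+5+7+5+1+5+5+6+0+3+8+8 = 130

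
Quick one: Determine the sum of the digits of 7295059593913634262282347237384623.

7+2+9+5+0+5+9+5+9+3+9+1+3+6+3+4+2+6+2+2+8+2+3+4+7+2+3+7+3+8+4+6+2+3 = 154

154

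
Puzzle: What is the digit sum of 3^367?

3^367 = 12691135533043427544434022555344142423307338648874212153102969853725796667193860973420767601672773190248218704847097849067427385655207862891416291656482557639052016303655652587
Sum of its 176 digits: 774.

774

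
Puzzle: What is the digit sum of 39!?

39! = 20397882081197443358640281739902897356800000000
Sum of its 47 digits: 189.

189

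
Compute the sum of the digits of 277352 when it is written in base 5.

20

277352 in base 5 is 32333402.
Digit sum: 3+2+3+3+3+4+0+2 = 20.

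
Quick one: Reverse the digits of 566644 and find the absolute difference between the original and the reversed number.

Reverse of 566644 is 446665.
|566644 − 446665| = 119979

119979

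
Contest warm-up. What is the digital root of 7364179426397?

5

7+3+6+4+1+7+9+4+2+6+3+9+7 = 68
6+8 = 14
1+4 = 5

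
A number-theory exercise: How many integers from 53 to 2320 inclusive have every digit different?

The integers in [53, 2320] that have every digit different: 53, 54, 56, 57, 58, 59, …, 2318, 2319.
1320 qualify.

1320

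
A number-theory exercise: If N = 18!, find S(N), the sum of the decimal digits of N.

54

18! = 6402373705728000
Sum of its 16 digits: 54.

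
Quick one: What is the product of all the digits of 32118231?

3×2×1×1×8×2×3×1 = 288

288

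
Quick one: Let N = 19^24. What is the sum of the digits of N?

19^24 = 4898762930960846817716295277921
Sum of its 31 digits: 163.

163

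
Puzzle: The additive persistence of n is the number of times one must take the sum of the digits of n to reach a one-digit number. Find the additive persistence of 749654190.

2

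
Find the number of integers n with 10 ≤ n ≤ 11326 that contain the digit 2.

3856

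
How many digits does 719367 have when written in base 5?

719367 in base 5 is 141004432, which has 9 digits.

9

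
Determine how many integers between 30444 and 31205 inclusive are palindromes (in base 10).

7

The integers in [30444, 31205] that are palindromes (in base 10): 30503, 30603, 30703, 30803, 30903, 31013, 31113.
7 qualify.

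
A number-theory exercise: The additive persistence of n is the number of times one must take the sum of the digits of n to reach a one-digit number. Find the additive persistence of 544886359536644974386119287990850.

3

544886359536644974386119287990850 → 176 → 14 → 5 (3 steps)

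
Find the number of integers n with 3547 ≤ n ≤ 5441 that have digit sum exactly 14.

The integers in [3547, 5441] that have digit sum exactly 14: 3551, 3560, 3605, 3614, 3623, 3632, …, 5432, 5441.
122 qualify.

122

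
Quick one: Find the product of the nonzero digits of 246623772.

169344

2×4×6×6×2×3×7×7×2 = 169344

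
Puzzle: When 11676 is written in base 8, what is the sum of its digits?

21

11676 in base 8 is 26634.
Digit sum: 2+6+6+3+4 = 21.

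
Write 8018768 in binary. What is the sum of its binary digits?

12

8018768 in base 2 is 11110100101101101010000.
Digit sum: 1+1+1+1+0+1+0+0+1+0+1+1+0+1+1+0+1+0+1+0+0+0+0 = 12.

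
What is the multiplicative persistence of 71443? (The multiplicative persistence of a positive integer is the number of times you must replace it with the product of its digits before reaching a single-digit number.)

4

71443 → 336 → 54 → 20 → 0 (4 steps)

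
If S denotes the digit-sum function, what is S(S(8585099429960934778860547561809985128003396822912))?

15

First digit sum: 249.
2+4+9 = 15.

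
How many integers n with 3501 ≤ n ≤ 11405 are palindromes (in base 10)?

The integers in [3501, 11405] that are palindromes (in base 10): 3553, 3663, 3773, 3883, 3993, 4004, …, 11211, 11311.
79 qualify.

79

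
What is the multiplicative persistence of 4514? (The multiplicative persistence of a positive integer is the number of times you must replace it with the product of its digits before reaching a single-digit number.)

2

4514 → 80 → 0 (2 steps)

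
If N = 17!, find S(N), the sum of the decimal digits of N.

63

17! = 355687428096000
Sum of its 15 digits: 63.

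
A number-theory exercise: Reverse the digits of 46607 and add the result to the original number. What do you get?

117271

Reverse of 46607 is 70664.
46607 + 70664 = 117271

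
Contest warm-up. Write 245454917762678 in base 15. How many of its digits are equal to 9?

1

245454917762678 in base 15 is 1D59CA437ABD8.
The digit 9 appears 1 time.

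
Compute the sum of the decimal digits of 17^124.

757

17^124 = 376414418712043525108449753992028277896875254688784639448088449288103977990942837444765408049824431649905775908745086949195830632751654869116871750685121
Sum of its 153 digits: 757.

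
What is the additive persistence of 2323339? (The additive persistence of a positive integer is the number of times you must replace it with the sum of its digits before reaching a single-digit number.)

2

2323339 → 25 → 7 (2 steps)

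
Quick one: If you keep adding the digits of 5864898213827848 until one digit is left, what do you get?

5+8+6+4+8+9+8+2+1+3+8+2+7+8+4+8 = 91
9+1 = 10
1+0 = 1

1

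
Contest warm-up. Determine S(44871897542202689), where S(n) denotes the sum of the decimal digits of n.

4+4+8+7+1+8+9+7+5+4+2+2+0+2+6+8+9 = 86

86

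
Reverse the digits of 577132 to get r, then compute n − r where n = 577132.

345357

Reverse of 577132 is 231775.
577132 − 231775 = 345357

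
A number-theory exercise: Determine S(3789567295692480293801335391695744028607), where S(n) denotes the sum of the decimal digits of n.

195

3+7+8+9+5+6+7+2+9+5+6+9+2+4+8+0+2+9+3+8+0+1+3+3+5+3+9+1+6+9+5+7+4+4+0+2+8+6+0+7 = 195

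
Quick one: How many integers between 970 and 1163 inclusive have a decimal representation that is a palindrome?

The integers in [970, 1163] that have a decimal representation that is a palindrome: 979, 989, 999, 1001, 1111.
5 qualify.

5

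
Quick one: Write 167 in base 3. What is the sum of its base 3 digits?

5

167 in base 3 is 20012.
Digit sum: 2+0+0+1+2 = 5.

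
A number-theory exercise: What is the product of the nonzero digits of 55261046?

7200

5×5×2×6×1×4×6 = 7200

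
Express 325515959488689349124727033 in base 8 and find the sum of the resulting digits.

93

325515959488689349124727033 in base 8 is 206502537027272541600445120371.
Digit sum: 2+0+6+5+0+2+5+3+7+0+2+7+2+7+2+5+4+1+6+0+0+4+4+5+1+2+0+3+7+1 = 93.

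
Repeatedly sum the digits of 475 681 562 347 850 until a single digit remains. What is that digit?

8

4+7+5+6+8+1+5+6+2+3+4+7+8+5+0 = 71
7+1 = 8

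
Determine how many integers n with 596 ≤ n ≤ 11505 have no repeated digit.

The integers in [596, 11505] that have no repeated digit: 596, 597, 598, 601, 602, 603, …, 10986, 10987.
5163 qualify.

5163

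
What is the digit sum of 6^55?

162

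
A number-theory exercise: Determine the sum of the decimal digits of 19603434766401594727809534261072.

135

1+9+6+0+3+4+3+4+7+6+6+4+0+1+5+9+4+7+2+7+8+0+9+5+3+4+2+6+1+0+7+2 = 135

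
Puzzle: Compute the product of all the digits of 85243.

960

8×5×2×4×3 = 960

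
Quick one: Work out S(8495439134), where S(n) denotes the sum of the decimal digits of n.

8+4+9+5+4+3+9+1+3+4 = 50

50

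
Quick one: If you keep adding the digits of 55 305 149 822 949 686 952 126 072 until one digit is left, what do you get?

3

5+5+3+0+5+1+4+9+8+2+2+9+4+9+6+8+6+9+5+2+1+2+6+0+7+2 = 120
1+2+0 = 3
(Equivalently, 55 305 149 822 949 686 952 126 072 mod 9 = 3.)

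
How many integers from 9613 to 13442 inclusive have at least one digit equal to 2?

1787

The integers in [9613, 13442] that have at least one digit equal to 2: 9620, 9621, 9622, 9623, 9624, 9625, …, 13432, 13442.
1787 qualify.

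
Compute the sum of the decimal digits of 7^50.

7^50 = 1798465042647412146620280340569649349251249
Sum of its 43 digits: 184.

184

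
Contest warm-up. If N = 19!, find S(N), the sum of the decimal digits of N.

19! = 121645100408832000
Sum of its 18 digits: 45.

45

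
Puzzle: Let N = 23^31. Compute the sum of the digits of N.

23^31 = 1635170022196481349560959748587682926364327
Sum of its 43 digits: 203.

203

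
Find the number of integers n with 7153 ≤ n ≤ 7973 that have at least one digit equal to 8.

235

The integers in [7153, 7973] that have at least one digit equal to 8: 7158, 7168, 7178, 7180, 7181, 7182, …, 7958, 7968.
235 qualify.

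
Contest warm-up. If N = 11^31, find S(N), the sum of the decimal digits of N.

11^31 = 191943424957750480504146841291811
Sum of its 33 digits: 137.

137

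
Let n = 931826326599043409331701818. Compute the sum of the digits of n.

9+3+1+8+2+6+3+2+6+5+9+9+0+4+3+4+0+9+3+3+1+7+0+1+8+1+8 = 115

115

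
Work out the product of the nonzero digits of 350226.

360

3×5×2×2×6 = 360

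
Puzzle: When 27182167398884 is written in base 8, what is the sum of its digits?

57

27182167398884 in base 8 is 613432733514744.
Digit sum: 6+1+3+4+3+2+7+3+3+5+1+4+7+4+4 = 57.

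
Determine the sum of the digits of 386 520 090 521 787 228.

3+8+6+5+2+0+0+9+0+5+2+1+7+8+7+2+2+8 = 75

75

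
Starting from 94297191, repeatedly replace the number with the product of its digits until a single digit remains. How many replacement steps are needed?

94297191 → 40824 → 0 (2 steps)

2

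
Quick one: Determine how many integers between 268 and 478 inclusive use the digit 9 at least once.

The integers in [268, 478] that use the digit 9 at least once: 269, 279, 289, 290, 291, 292, …, 459, 469.
39 qualify.

39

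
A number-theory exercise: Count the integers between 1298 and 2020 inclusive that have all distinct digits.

The integers in [1298, 2020] that have all distinct digits: 1298, 1302, 1304, 1305, 1306, 1307, …, 2018, 2019.
400 qualify.

400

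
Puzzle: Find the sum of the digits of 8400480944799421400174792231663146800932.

8+4+0+0+4+8+0+9+4+4+7+9+9+4+2+1+4+0+0+1+7+4+7+9+2+2+3+1+6+6+3+1+4+6+8+0+0+9+3+2 = 161

161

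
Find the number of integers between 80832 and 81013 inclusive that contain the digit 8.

182

The integers in [80832, 81013] that contain the digit 8: 80832, 80833, 80834, 80835, 80836, 80837, …, 81012, 81013.
182 qualify.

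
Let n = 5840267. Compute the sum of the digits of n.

5+8+4+0+2+6+7 = 32

32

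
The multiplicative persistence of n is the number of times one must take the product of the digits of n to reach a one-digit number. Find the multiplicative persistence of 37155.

37155 → 525 → 50 → 0 (3 steps)

3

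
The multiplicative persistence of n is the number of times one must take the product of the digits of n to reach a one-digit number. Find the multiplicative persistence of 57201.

1

57201 → 0 (1 step)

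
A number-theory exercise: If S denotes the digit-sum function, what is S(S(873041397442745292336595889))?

First digit sum: 137.
1+3+7 = 11.

11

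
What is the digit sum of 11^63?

251

11^63 = 405265062229627490533592012124531049044560130453775155955812256931
Sum of its 66 digits: 251.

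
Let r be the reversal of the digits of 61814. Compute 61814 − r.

Reverse of 61814 is 41816.
61814 − 41816 = 19998

19998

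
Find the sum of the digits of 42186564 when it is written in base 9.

36

42186564 in base 9 is 87338070.
Digit sum: 8+7+3+3+8+0+7+0 = 36.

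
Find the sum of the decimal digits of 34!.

34! = 295232799039604140847618609643520000000
Sum of its 39 digits: 144.

144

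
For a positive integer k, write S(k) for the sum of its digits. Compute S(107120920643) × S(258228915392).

1960

S(107120920643) = 1+0+7+1+2+0+9+2+0+6+4+3 = 35.
S(258228915392) = 2+5+8+2+2+8+9+1+5+3+9+2 = 56.
35 · 56 = 1960.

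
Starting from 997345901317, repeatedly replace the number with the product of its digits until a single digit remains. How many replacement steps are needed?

997345901317 → 0 (1 step)

1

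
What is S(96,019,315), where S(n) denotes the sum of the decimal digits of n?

9+6+0+1+9+3+1+5 = 34

34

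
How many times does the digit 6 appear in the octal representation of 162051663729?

2

162051663729 in base 8 is 2267302023561.
The digit 6 appears 2 times.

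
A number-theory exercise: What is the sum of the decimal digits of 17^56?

17^56 = 803784444631904346795840040159891735261368357513214245352923986167681
Sum of its 69 digits: 307.

307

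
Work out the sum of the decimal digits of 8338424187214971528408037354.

121

8+3+3+8+4+2+4+1+8+7+2+1+4+9+7+1+5+2+8+4+0+8+0+3+7+3+5+4 = 121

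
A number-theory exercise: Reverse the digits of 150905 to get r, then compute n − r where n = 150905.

Reverse of 150905 is 509051.
150905 − 509051 = -358146

-358146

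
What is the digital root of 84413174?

8+4+4+1+3+1+7+4 = 32
3+2 = 5
(Equivalently, 84413174 mod 9 = 5.)

5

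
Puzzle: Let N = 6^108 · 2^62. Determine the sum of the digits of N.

6^108 · 2^62 = 5060515653704641985198647409785813387002592690823042198159385873360052263108012587158764552986887716864
Sum of its 103 digits: 477.

477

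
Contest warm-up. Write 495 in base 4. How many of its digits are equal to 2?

1

495 in base 4 is 13233.
The digit 2 appears 1 time.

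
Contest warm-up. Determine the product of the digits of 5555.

625

5×5×5×5 = 625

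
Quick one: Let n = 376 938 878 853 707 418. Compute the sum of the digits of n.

102

3+7+6+9+3+8+8+7+8+8+5+3+7+0+7+4+1+8 = 102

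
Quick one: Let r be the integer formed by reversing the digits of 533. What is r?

Reversing 533 gives 335.

335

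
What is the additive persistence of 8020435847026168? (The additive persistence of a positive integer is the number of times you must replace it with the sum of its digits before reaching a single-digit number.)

3

8020435847026168 → 64 → 10 → 1 (3 steps)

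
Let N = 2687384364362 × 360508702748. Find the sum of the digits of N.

2687384364362 × 360508702748 = 968825450981403182666776
Sum of its 24 digits: 121.

121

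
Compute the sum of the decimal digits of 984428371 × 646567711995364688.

984428371 × 646567711995364688 = 636499599460794019358763248
Sum of its 27 digits: 146.

146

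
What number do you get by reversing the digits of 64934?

Reversing 64934 gives 43946.

43946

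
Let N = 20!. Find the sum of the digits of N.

20! = 2432902008176640000
Sum of its 19 digits: 54.

54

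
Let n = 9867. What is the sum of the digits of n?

30

9+8+6+7 = 30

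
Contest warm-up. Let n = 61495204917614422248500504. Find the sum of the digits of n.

95

6+1+4+9+5+2+0+4+9+1+7+6+1+4+4+2+2+2+4+8+5+0+0+5+0+4 = 95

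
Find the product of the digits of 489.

288

4×8×9 = 288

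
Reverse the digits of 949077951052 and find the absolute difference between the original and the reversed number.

698918180103

Reverse of 949077951052 is 250159770949.
|949077951052 − 250159770949| = 698918180103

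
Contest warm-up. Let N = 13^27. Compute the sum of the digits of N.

13^27 = 1192533292512492016559195008117
Sum of its 31 digits: 118.

118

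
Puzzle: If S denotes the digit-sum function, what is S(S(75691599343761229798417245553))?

13

First digit sum: 148.
1+4+8 = 13.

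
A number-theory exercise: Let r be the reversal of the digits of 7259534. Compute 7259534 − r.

2900007

Reverse of 7259534 is 4359527.
7259534 − 4359527 = 2900007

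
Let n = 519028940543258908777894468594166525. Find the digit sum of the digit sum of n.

14

First digit sum: 185.
1+8+5 = 14.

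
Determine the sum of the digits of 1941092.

1+9+4+1+0+9+2 = 26

26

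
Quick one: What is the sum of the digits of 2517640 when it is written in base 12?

37

2517640 in base 12 is A14B74.
Digit sum: 10+1+4+11+7+4 = 37.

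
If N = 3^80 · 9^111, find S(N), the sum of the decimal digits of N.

3^80 · 9^111 = 1232023311527295383921934246438794843698173260628036928243321710705320974597491689344201855401200472494254359965381946385321614594891261971094009
Sum of its 145 digits: 621.

621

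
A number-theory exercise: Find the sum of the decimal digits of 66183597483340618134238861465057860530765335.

196

6+6+1+8+3+5+9+7+4+8+3+3+4+0+6+1+8+1+3+4+2+3+8+8+6+1+4+6+5+0+5+7+8+6+0+5+3+0+7+6+5+3+3+5 = 196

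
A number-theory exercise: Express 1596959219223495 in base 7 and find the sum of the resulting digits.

57

1596959219223495 in base 7 is 660242332113364461.
Digit sum: 6+6+0+2+4+2+3+3+2+1+1+3+3+6+4+4+6+1 = 57.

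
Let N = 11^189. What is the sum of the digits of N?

836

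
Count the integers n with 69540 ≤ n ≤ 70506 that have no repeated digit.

270

The integers in [69540, 70506] that have no repeated digit: 69540, 69541, 69542, 69543, 69547, 69548, …, 70496, 70498.
270 qualify.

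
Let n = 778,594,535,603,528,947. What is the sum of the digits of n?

97

7+7+8+5+9+4+5+3+5+6+0+3+5+2+8+9+4+7 = 97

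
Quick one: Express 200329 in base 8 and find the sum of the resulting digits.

200329 in base 8 is 607211.
Digit sum: 6+0+7+2+1+1 = 17.

17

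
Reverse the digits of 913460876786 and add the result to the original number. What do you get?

Reverse of 913460876786 is 687678064319.
913460876786 + 687678064319 = 1601138941105

1601138941105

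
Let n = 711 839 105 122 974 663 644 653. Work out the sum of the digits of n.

7+1+1+8+3+9+1+0+5+1+2+2+9+7+4+6+6+3+6+4+4+6+5+3 = 103

103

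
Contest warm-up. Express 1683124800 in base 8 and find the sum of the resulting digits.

1683124800 in base 8 is 14424471100.
Digit sum: 1+4+4+2+4+4+7+1+1+0+0 = 28.

28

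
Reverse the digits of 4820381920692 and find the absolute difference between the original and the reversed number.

Reverse of 4820381920692 is 2960291830284.
|4820381920692 − 2960291830284| = 1860090090408

1860090090408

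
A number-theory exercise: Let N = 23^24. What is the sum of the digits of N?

154

23^24 = 480250763996501976790165756943041
Sum of its 33 digits: 154.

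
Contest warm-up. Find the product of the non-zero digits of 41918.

288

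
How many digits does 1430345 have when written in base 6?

8

1430345 in base 6 is 50353545, which has 8 digits.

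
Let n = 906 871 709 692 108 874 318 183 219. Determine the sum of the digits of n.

128

9+0+6+8+7+1+7+0+9+6+9+2+1+0+8+8+7+4+3+1+8+1+8+3+2+1+9 = 128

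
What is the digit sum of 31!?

135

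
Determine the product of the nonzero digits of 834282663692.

8×3×4×2×8×2×6×6×3×6×9×2 = 35831808

35831808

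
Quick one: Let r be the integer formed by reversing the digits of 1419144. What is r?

4419141

Reversing 1419144 gives 4419141.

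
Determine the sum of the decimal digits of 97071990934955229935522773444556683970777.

215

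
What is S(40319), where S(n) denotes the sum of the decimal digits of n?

4+0+3+1+9 = 17

17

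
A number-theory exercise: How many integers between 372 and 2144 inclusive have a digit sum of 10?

The integers in [372, 2144] that have a digit sum of 10: 406, 415, 424, 433, 442, 451, …, 2134, 2143.
96 qualify.

96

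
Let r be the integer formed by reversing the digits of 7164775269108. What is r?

Reversing 7164775269108 gives 8019625774617.

8019625774617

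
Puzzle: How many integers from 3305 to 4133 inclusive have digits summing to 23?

35

The integers in [3305, 4133] that have digits summing to 23: 3389, 3398, 3479, 3488, 3497, 3569, …, 3983, 3992.
35 qualify.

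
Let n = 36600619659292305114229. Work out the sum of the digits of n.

3+6+6+0+0+6+1+9+6+5+9+2+9+2+3+0+5+1+1+4+2+2+9 = 91

91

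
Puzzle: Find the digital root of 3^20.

9

The digital root of n equals n mod 9 (or 9 when 9 | n), so we need 3^20 mod 9.
3^20 ≡ 0 (mod 9), so the digital root is 9.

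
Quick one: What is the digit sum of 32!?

32! = 263130836933693530167218012160000000
Sum of its 36 digits: 108.

108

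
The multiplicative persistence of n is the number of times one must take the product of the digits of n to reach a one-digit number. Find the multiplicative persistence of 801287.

1

801287 → 0 (1 step)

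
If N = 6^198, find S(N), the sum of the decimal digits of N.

630

6^198 = 11856256217000761133249302542188159231749687370958039708207752192642025820822770528307559426132141591578133762963225828637624034458822090066222655331106816
Sum of its 155 digits: 630.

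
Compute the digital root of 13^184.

The digital root of n equals n mod 9 (or 9 when 9 | n), so we need 13^184 mod 9.
13^184 ≡ 4 (mod 9), so the digital root is 4.

4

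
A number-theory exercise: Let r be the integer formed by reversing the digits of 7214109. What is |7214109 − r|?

1800018

Reverse of 7214109 is 9014127.
|7214109 − 9014127| = 1800018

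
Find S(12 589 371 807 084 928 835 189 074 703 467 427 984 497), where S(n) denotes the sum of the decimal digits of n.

1+2+5+8+9+3+7+1+8+0+7+0+8+4+9+2+8+8+3+5+1+8+9+0+7+4+7+0+3+4+6+7+4+2+7+9+8+4+4+9+7 = 208

208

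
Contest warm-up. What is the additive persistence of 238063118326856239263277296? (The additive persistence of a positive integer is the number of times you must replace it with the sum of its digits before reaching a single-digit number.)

2

238063118326856239263277296 → 120 → 3 (2 steps)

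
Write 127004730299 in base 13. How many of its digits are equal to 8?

2

127004730299 in base 13 is BC904883B5.
The digit 8 appears 2 times.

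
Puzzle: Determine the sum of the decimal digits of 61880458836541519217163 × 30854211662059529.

186

61880458836541519217163 × 30854211662059529 = 1909272774688013975811468225252384496227
Sum of its 40 digits: 186.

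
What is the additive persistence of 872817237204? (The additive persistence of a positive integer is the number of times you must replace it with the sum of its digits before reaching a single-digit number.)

872817237204 → 51 → 6 (2 steps)

2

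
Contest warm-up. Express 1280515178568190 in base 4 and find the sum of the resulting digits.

1280515178568190 in base 4 is 10203021330230112101213332.
Digit sum: 1+0+2+0+3+0+2+1+3+3+0+2+3+0+1+1+2+1+0+1+2+1+3+3+3+2 = 40.

40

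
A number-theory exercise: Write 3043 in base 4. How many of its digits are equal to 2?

2

3043 in base 4 is 233203.
The digit 2 appears 2 times.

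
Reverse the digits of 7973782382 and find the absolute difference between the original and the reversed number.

Reverse of 7973782382 is 2832873797.
|7973782382 − 2832873797| = 5140908585

5140908585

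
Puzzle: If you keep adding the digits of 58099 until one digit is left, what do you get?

4

5+8+0+9+9 = 31
3+1 = 4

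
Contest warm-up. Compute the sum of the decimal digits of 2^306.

370

2^306 = 130370302485407109521180524058200202307293977194619920040712988758680403184853549195737432064
Sum of its 93 digits: 370.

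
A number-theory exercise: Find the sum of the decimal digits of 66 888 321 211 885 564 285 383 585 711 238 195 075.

6+6+8+8+8+3+2+1+2+1+1+8+8+5+5+6+4+2+8+5+3+8+3+5+8+5+7+1+1+2+3+8+1+9+5+0+7+5 = 178

178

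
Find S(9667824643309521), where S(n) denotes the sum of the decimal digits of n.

75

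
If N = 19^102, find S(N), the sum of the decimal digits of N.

19^102 = 27093636335568966384087973336955342845594862136002343145198167490210634603664678386698819590403728523367737012770669993746176458361
Sum of its 131 digits: 622.

622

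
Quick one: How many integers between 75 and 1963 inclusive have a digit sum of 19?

97

The integers in [75, 1963] that have a digit sum of 19: 199, 289, 298, 379, 388, 397, …, 1954, 1963.
97 qualify.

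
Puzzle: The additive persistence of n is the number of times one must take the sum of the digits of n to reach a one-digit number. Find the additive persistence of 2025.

2025 → 9 (1 step)

1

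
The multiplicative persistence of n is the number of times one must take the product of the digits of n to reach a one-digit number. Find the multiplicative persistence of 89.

89 → 72 → 14 → 4 (3 steps)

3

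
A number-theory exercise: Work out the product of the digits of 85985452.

8×5×9×8×5×4×5×2 = 576000

576000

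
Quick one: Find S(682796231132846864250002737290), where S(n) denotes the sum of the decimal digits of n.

6+8+2+7+9+6+2+3+1+1+3+2+8+4+6+8+6+4+2+5+0+0+0+2+7+3+7+2+9+0 = 123

123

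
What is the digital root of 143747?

1+4+3+7+4+7 = 26
2+6 = 8
(Equivalently, 143747 mod 9 = 8.)

8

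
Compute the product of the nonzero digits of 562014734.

20160

5×6×2×1×4×7×3×4 = 20160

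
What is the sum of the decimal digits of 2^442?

610

2^442 = 11356855067118857664833184498250070849275646260739344691898284362197488876771842551971735167402555711886914400097909030211478150447104
Sum of its 134 digits: 610.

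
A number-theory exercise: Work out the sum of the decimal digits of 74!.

378

74! = 330788544151938641225953028221253782145683251820934971170611926835411235700971565459250872320000000000000000
Sum of its 108 digits: 378.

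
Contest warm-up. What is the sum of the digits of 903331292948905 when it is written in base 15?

107

903331292948905 in base 15 is 6E67ABED0448A.
Digit sum: 6+14+6+7+10+11+14+13+0+4+4+8+10 = 107.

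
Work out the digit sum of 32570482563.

45

3+2+5+7+0+4+8+2+5+6+3 = 45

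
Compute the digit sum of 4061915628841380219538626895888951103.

4+0+6+1+9+1+5+6+2+8+8+4+1+3+8+0+2+1+9+5+3+8+6+2+6+8+9+5+8+8+8+9+5+1+1+0+3 = 173

173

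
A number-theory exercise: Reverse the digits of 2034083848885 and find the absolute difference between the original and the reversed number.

Reverse of 2034083848885 is 5888483804302.
|2034083848885 − 5888483804302| = 3854399955417

3854399955417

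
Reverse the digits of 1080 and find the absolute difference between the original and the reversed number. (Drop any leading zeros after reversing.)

279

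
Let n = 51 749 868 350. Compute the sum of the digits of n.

56

5+1+7+4+9+8+6+8+3+5+0 = 56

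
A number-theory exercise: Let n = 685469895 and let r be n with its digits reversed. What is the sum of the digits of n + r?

Reversal of 685469895 is 598964586; 685469895 + 598964586 = 1284434481.
Digit sum of 1284434481: 1+2+8+4+4+3+4+4+8+1 = 39.

39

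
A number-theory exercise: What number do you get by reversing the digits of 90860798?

Reversing 90860798 gives 89706809.

89706809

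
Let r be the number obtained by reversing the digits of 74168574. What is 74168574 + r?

Reverse of 74168574 is 47586147.
74168574 + 47586147 = 121754721

121754721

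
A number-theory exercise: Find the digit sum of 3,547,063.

3+5+4+7+0+6+3 = 28

28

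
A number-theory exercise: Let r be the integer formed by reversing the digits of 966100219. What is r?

Reversing 966100219 gives 912001669.

912001669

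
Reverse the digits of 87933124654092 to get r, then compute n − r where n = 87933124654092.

58887482520114

Reverse of 87933124654092 is 29045642133978.
87933124654092 − 29045642133978 = 58887482520114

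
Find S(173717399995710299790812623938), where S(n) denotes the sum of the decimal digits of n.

1+7+3+7+1+7+3+9+9+9+9+5+7+1+0+2+9+9+7+9+0+8+1+2+6+2+3+9+3+8 = 156

156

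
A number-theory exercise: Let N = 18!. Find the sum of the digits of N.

54

18! = 6402373705728000
Sum of its 16 digits: 54.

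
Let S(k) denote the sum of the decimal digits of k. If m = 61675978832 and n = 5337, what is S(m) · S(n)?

S(61675978832) = 6+1+6+7+5+9+7+8+8+3+2 = 62.
S(5337) = 5+3+3+7 = 18.
62 · 18 = 1116.

1116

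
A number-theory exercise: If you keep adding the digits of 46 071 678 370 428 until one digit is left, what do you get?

4+6+0+7+1+6+7+8+3+7+0+4+2+8 = 63
6+3 = 9

9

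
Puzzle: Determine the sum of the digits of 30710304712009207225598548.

3+0+7+1+0+3+0+4+7+1+2+0+0+9+2+0+7+2+2+5+5+9+8+5+4+8 = 94

94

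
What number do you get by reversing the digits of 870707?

707078

Reversing 870707 gives 707078.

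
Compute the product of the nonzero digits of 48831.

768

4×8×8×3×1 = 768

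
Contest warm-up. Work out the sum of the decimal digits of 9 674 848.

46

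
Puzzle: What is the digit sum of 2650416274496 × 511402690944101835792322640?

2650416274496 × 511402690944101835792322640 = 1355430014899295664605522119867635389440
Sum of its 40 digits: 178.

178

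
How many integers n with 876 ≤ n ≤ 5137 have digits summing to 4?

20

The integers in [876, 5137] that have digits summing to 4: 1003, 1012, 1021, 1030, 1102, 1111, …, 3100, 4000.
20 qualify.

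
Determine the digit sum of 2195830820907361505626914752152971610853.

2+1+9+5+8+3+0+8+2+0+9+0+7+3+6+1+5+0+5+6+2+6+9+1+4+7+5+2+1+5+2+9+7+1+6+1+0+8+5+3 = 164

164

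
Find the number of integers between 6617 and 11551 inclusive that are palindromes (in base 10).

50

The integers in [6617, 11551] that are palindromes (in base 10): 6666, 6776, 6886, 6996, 7007, 7117, …, 11411, 11511.
50 qualify.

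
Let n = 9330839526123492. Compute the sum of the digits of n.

69

9+3+3+0+8+3+9+5+2+6+1+2+3+4+9+2 = 69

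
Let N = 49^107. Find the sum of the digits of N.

49^107 = 7095460113584554950272448994377052632046607820230173074903715751922310085234662448275257879743672727814175291665096988787822093628562741123407103477052310011009714133879479108952849
Sum of its 181 digits: 781.

781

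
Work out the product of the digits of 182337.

1008

1×8×2×3×3×7 = 1008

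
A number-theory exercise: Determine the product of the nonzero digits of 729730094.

7×2×9×7×3×9×4 = 95256

95256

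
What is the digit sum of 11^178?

11^178 = 233290985735628574771553105603298049722910150779438188710688145549549083518975740480663061638639633476100897013485981010563604515686537966613714558926634949087465684780460966676028753081
Sum of its 186 digits: 871.

871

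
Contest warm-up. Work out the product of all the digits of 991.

9×9×1 = 81

81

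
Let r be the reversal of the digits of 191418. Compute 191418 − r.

Reverse of 191418 is 814191.
191418 − 814191 = -622773

-622773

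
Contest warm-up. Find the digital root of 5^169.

The digital root of n equals n mod 9 (or 9 when 9 | n), so we need 5^169 mod 9.
5^169 ≡ 5 (mod 9), so the digital root is 5.

5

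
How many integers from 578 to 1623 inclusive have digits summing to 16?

79

The integers in [578, 1623] that have digits summing to 16: 583, 592, 619, 628, 637, 646, …, 1609, 1618.
79 qualify.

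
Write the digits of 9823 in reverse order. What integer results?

3289

Reversing 9823 gives 3289.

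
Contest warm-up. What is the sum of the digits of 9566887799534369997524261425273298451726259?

232

9+5+6+6+8+8+7+7+9+9+5+3+4+3+6+9+9+9+7+5+2+4+2+6+1+4+2+5+2+7+3+2+9+8+4+5+1+7+2+6+2+5+9 = 232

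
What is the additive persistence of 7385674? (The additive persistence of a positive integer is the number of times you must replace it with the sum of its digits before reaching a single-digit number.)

2

7385674 → 40 → 4 (2 steps)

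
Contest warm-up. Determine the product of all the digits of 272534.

1680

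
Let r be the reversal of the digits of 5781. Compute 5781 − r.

3906

Reverse of 5781 is 1875.
5781 − 1875 = 3906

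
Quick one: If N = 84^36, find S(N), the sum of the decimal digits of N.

84^36 = 1879551795501125954190096998134307707974654942619777476572573457186816
Sum of its 70 digits: 351.

351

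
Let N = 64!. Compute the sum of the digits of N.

64! = 126886932185884164103433389335161480802865516174545192198801894375214704230400000000000000
Sum of its 90 digits: 324.

324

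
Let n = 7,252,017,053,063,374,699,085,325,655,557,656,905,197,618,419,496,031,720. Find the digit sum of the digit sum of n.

First digit sum: 244.
2+4+4 = 10.

10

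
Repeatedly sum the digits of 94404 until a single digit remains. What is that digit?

3

9+4+4+0+4 = 21
2+1 = 3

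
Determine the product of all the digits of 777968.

7×7×7×9×6×8 = 148176

148176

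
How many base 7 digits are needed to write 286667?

7

286667 in base 7 is 2302523, which has 7 digits.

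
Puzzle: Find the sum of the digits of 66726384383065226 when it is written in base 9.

66

66726384383065226 in base 9 is 400068461272224675.
Digit sum: 4+0+0+0+6+8+4+6+1+2+7+2+2+2+4+6+7+5 = 66.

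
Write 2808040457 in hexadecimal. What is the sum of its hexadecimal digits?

62

2808040457 in base 16 is A75F4C09.
Digit sum: 10+7+5+15+4+12+0+9 = 62.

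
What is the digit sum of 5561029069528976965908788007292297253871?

5+5+6+1+0+2+9+0+6+9+5+2+8+9+7+6+9+6+5+9+0+8+7+8+8+0+0+7+2+9+2+2+9+7+2+5+3+8+7+1 = 204

204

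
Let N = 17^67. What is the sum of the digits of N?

314

17^67 = 27547217140113004110781593006840291996645123360044229169316532090500266429898209073
Sum of its 83 digits: 314.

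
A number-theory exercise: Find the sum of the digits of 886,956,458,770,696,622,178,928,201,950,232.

163

8+8+6+9+5+6+4+5+8+7+7+0+6+9+6+6+2+2+1+7+8+9+2+8+2+0+1+9+5+0+2+3+2 = 163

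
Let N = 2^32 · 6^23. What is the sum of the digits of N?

135

2^32 · 6^23 = 3391865480678009349693505536
Sum of its 28 digits: 135.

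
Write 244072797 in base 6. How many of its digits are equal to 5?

3

244072797 in base 6 is 40115154353.
The digit 5 appears 3 times.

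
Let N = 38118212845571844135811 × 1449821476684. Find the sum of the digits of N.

38118212845571844135811 × 1449821476684 = 55264603636321988715394589865930724
Sum of its 35 digits: 172.

172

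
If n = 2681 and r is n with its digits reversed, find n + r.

Reverse of 2681 is 1862.
2681 + 1862 = 4543

4543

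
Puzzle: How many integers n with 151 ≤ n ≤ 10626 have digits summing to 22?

The integers in [151, 10626] that have digits summing to 22: 499, 589, 598, 679, 688, 697, …, 10588, 10597.
546 qualify.

546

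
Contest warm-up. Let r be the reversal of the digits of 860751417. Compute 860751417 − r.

146594349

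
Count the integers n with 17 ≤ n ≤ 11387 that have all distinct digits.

The integers in [17, 11387] that have all distinct digits: 17, 18, 19, 20, 21, 23, …, 10986, 10987.
5595 qualify.

5595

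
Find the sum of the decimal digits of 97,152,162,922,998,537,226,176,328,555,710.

9+7+1+5+2+1+6+2+9+2+2+9+9+8+5+3+7+2+2+6+1+7+6+3+2+8+5+5+5+7+1+0 = 147

147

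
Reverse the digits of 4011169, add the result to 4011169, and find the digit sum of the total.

26

Reversal of 4011169 is 9611104; 4011169 + 9611104 = 13622273.
Digit sum of 13622273: 1+3+6+2+2+2+7+3 = 26.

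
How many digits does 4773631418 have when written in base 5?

14

4773631418 in base 5 is 34234022201133, which has 14 digits.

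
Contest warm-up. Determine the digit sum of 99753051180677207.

9+9+7+5+3+0+5+1+1+8+0+6+7+7+2+0+7 = 77

77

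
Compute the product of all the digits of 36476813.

3×6×4×7×6×8×1×3 = 72576

72576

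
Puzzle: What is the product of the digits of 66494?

5184

6×6×4×9×4 = 5184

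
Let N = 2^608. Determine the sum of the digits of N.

841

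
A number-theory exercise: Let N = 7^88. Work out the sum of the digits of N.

7^88 = 233683216210633558353880137011125430143959282107856711392134007594290612801
Sum of its 75 digits: 277.

277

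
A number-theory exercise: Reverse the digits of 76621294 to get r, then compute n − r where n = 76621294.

27408627

Reverse of 76621294 is 49212667.
76621294 − 49212667 = 27408627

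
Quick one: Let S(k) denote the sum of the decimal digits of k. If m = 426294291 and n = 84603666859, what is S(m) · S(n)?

S(426294291) = 4+2+6+2+9+4+2+9+1 = 39.
S(84603666859) = 8+4+6+0+3+6+6+6+8+5+9 = 61.
39 · 61 = 2379.

2379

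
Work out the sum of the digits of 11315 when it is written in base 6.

11315 in base 6 is 124215.
Digit sum: 1+2+4+2+1+5 = 15.

15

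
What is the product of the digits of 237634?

2×3×7×6×3×4 = 3024

3024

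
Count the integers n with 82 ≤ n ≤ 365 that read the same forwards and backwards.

The integers in [82, 365] that read the same forwards and backwards: 88, 99, 101, 111, 121, 131, …, 353, 363.
29 qualify.

29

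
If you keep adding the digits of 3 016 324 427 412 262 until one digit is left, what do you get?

4

3+0+1+6+3+2+4+4+2+7+4+1+2+2+6+2 = 49
4+9 = 13
1+3 = 4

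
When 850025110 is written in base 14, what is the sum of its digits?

64

850025110 in base 14 is 80C6BCB4.
Digit sum: 8+0+12+6+11+12+11+4 = 64.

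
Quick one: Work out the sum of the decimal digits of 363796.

3+6+3+7+9+6 = 34

34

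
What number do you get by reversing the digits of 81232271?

Reversing 81232271 gives 17223218.

17223218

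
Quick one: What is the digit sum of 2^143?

185

2^143 = 11150372599265311570767859136324180752990208
Sum of its 44 digits: 185.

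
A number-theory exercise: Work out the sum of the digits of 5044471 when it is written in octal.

33

5044471 in base 8 is 23174367.
Digit sum: 2+3+1+7+4+3+6+7 = 33.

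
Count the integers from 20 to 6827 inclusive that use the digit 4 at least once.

The integers in [20, 6827] that use the digit 4 at least once: 24, 34, 40, 41, 42, 43, …, 6814, 6824.
2589 qualify.

2589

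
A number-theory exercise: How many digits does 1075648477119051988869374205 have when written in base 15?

23

1075648477119051988869374205 in base 15 is E59BB3702CB083E07E204C0, which has 23 digits.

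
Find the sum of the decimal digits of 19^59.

19^59 = 2795519050787988516063758624111613832293204846720819550121716154178018428779
Sum of its 76 digits: 334.

334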